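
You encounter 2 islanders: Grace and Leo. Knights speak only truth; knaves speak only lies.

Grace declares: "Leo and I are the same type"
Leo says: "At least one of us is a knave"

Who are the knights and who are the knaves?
Grace is a knave.
Leo is a knight.

Verification:
- Grace (knave) says "Leo and I are the same type" - this is FALSE (a lie) because Grace is a knave and Leo is a knight.
- Leo (knight) says "At least one of us is a knave" - this is TRUE because Grace is a knave.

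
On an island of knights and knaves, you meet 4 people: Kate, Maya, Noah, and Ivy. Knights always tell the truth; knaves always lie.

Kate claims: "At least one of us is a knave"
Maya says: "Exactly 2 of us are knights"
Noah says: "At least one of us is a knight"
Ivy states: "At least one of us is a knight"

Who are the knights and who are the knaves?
Kate is a knight.
Maya is a knave.
Noah is a knight.
Ivy is a knight.

Verification:
- Kate (knight) says "At least one of us is a knave" - this is TRUE because Maya is a knave.
- Maya (knave) says "Exactly 2 of us are knights" - this is FALSE (a lie) because there are 3 knights.
- Noah (knight) says "At least one of us is a knight" - this is TRUE because Kate, Noah, and Ivy are knights.
- Ivy (knight) says "At least one of us is a knight" - this is TRUE because Kate, Noah, and Ivy are knights.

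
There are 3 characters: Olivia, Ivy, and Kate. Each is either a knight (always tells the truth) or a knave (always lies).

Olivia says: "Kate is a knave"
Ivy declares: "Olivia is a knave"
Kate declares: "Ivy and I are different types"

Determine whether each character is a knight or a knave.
Olivia is a knight.
Ivy is a knave.
Kate is a knave.

Verification:
- Olivia (knight) says "Kate is a knave" - this is TRUE because Kate is a knave.
- Ivy (knave) says "Olivia is a knave" - this is FALSE (a lie) because Olivia is a knight.
- Kate (knave) says "Ivy and I are different types" - this is FALSE (a lie) because Kate is a knave and Ivy is a knave.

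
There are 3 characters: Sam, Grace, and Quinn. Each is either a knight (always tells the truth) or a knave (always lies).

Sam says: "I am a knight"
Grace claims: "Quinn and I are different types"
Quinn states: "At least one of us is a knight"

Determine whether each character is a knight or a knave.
Sam is a knave.
Grace is a knave.
Quinn is a knave.

Verification:
- Sam (knave) says "I am a knight" - this is FALSE (a lie) because Sam is a knave.
- Grace (knave) says "Quinn and I are different types" - this is FALSE (a lie) because Grace is a knave and Quinn is a knave.
- Quinn (knave) says "At least one of us is a knight" - this is FALSE (a lie) because no one is a knight.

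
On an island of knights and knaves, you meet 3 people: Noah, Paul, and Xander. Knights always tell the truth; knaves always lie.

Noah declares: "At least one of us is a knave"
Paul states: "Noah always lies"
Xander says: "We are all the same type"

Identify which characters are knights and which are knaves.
Noah is a knight.
Paul is a knave.
Xander is a knave.

Verification:
- Noah (knight) says "At least one of us is a knave" - this is TRUE because Paul and Xander are knaves.
- Paul (knave) says "Noah always lies" - this is FALSE (a lie) because Noah is a knight.
- Xander (knave) says "We are all the same type" - this is FALSE (a lie) because Noah is a knight and Paul and Xander are knaves.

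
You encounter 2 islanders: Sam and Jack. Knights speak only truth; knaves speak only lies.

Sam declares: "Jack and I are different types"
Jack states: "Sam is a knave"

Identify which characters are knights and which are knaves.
Sam is a knight.
Jack is a knave.

Verification:
- Sam (knight) says "Jack and I are different types" - this is TRUE because Sam is a knight and Jack is a knave.
- Jack (knave) says "Sam is a knave" - this is FALSE (a lie) because Sam is a knight.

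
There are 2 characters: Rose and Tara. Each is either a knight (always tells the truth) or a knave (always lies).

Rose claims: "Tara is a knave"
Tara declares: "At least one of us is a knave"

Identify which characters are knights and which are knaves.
Rose is a knave.
Tara is a knight.

Verification:
- Rose (knave) says "Tara is a knave" - this is FALSE (a lie) because Tara is a knight.
- Tara (knight) says "At least one of us is a knave" - this is TRUE because Rose is a knave.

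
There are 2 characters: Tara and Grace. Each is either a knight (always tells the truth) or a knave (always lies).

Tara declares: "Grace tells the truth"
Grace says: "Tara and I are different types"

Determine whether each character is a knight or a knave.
Tara is a knave.
Grace is a knave.

Verification:
- Tara (knave) says "Grace tells the truth" - this is FALSE (a lie) because Grace is a knave.
- Grace (knave) says "Tara and I are different types" - this is FALSE (a lie) because Grace is a knave and Tara is a knave.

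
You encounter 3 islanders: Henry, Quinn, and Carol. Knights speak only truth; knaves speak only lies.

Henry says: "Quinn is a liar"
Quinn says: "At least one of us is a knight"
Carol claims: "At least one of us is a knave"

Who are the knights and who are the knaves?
Henry is a knave.
Quinn is a knight.
Carol is a knight.

Verification:
- Henry (knave) says "Quinn is a liar" - this is FALSE (a lie) because Quinn is a knight.
- Quinn (knight) says "At least one of us is a knight" - this is TRUE because Quinn and Carol are knights.
- Carol (knight) says "At least one of us is a knave" - this is TRUE because Henry is a knave.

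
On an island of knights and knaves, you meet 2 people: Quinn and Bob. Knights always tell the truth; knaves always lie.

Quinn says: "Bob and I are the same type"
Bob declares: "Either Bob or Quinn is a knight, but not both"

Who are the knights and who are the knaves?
Quinn is a knave.
Bob is a knight.

Verification:
- Quinn (knave) says "Bob and I are the same type" - this is FALSE (a lie) because Quinn is a knave and Bob is a knight.
- Bob (knight) says "Either Bob or Quinn is a knight, but not both" - this is TRUE because Bob is a knight and Quinn is a knave.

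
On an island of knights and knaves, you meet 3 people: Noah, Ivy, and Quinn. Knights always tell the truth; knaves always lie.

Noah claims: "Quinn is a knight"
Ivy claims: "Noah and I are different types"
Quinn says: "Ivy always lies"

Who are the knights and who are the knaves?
Noah is a knave.
Ivy is a knight.
Quinn is a knave.

Verification:
- Noah (knave) says "Quinn is a knight" - this is FALSE (a lie) because Quinn is a knave.
- Ivy (knight) says "Noah and I are different types" - this is TRUE because Ivy is a knight and Noah is a knave.
- Quinn (knave) says "Ivy always lies" - this is FALSE (a lie) because Ivy is a knight.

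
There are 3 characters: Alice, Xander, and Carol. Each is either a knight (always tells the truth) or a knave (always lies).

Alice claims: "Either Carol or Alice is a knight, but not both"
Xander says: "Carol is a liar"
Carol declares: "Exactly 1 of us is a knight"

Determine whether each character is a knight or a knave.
Alice is a knight.
Xander is a knight.
Carol is a knave.

Verification:
- Alice (knight) says "Either Carol or Alice is a knight, but not both" - this is TRUE because Carol is a knave and Alice is a knight.
- Xander (knight) says "Carol is a liar" - this is TRUE because Carol is a knave.
- Carol (knave) says "Exactly 1 of us is a knight" - this is FALSE (a lie) because there are 2 knights.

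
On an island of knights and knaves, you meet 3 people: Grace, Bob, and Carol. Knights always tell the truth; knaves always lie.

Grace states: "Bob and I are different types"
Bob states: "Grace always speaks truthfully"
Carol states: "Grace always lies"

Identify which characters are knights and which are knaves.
Grace is a knave.
Bob is a knave.
Carol is a knight.

Verification:
- Grace (knave) says "Bob and I are different types" - this is FALSE (a lie) because Grace is a knave and Bob is a knave.
- Bob (knave) says "Grace always speaks truthfully" - this is FALSE (a lie) because Grace is a knave.
- Carol (knight) says "Grace always lies" - this is TRUE because Grace is a knave.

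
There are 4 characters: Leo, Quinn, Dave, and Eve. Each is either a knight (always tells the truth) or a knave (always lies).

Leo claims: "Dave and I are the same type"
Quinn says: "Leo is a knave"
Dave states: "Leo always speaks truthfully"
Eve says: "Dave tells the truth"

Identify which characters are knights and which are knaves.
Leo is a knight.
Quinn is a knave.
Dave is a knight.
Eve is a knight.

Verification:
- Leo (knight) says "Dave and I are the same type" - this is TRUE because Leo is a knight and Dave is a knight.
- Quinn (knave) says "Leo is a knave" - this is FALSE (a lie) because Leo is a knight.
- Dave (knight) says "Leo always speaks truthfully" - this is TRUE because Leo is a knight.
- Eve (knight) says "Dave tells the truth" - this is TRUE because Dave is a knight.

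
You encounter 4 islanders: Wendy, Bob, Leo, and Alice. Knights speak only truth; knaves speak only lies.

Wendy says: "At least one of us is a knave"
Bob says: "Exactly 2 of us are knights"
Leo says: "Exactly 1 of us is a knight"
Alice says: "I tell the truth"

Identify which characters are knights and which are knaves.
Wendy is a knight.
Bob is a knight.
Leo is a knave.
Alice is a knave.

Verification:
- Wendy (knight) says "At least one of us is a knave" - this is TRUE because Leo and Alice are knaves.
- Bob (knight) says "Exactly 2 of us are knights" - this is TRUE because there are 2 knights.
- Leo (knave) says "Exactly 1 of us is a knight" - this is FALSE (a lie) because there are 2 knights.
- Alice (knave) says "I tell the truth" - this is FALSE (a lie) because Alice is a knave.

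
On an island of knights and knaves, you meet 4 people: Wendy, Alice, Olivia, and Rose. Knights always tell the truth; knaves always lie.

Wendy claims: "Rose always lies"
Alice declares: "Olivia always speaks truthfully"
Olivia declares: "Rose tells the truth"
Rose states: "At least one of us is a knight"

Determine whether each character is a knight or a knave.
Wendy is a knave.
Alice is a knight.
Olivia is a knight.
Rose is a knight.

Verification:
- Wendy (knave) says "Rose always lies" - this is FALSE (a lie) because Rose is a knight.
- Alice (knight) says "Olivia always speaks truthfully" - this is TRUE because Olivia is a knight.
- Olivia (knight) says "Rose tells the truth" - this is TRUE because Rose is a knight.
- Rose (knight) says "At least one of us is a knight" - this is TRUE because Alice, Olivia, and Rose are knights.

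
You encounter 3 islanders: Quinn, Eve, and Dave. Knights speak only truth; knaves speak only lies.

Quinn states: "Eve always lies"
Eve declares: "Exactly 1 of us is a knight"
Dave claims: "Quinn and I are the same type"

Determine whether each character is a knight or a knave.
Quinn is a knight.
Eve is a knave.
Dave is a knight.

Verification:
- Quinn (knight) says "Eve always lies" - this is TRUE because Eve is a knave.
- Eve (knave) says "Exactly 1 of us is a knight" - this is FALSE (a lie) because there are 2 knights.
- Dave (knight) says "Quinn and I are the same type" - this is TRUE because Dave is a knight and Quinn is a knight.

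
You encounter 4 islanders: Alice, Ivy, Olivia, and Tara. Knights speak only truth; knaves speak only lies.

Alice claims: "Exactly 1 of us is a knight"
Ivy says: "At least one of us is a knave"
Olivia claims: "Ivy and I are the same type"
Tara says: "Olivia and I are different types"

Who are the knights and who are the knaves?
Alice is a knave.
Ivy is a knight.
Olivia is a knave.
Tara is a knight.

Verification:
- Alice (knave) says "Exactly 1 of us is a knight" - this is FALSE (a lie) because there are 2 knights.
- Ivy (knight) says "At least one of us is a knave" - this is TRUE because Alice and Olivia are knaves.
- Olivia (knave) says "Ivy and I are the same type" - this is FALSE (a lie) because Olivia is a knave and Ivy is a knight.
- Tara (knight) says "Olivia and I are different types" - this is TRUE because Tara is a knight and Olivia is a knave.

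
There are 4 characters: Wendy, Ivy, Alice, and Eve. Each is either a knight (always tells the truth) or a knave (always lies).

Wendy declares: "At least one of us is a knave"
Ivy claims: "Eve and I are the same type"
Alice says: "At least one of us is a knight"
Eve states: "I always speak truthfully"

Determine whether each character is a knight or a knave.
Wendy is a knight.
Ivy is a knave.
Alice is a knight.
Eve is a knight.

Verification:
- Wendy (knight) says "At least one of us is a knave" - this is TRUE because Ivy is a knave.
- Ivy (knave) says "Eve and I are the same type" - this is FALSE (a lie) because Ivy is a knave and Eve is a knight.
- Alice (knight) says "At least one of us is a knight" - this is TRUE because Wendy, Alice, and Eve are knights.
- Eve (knight) says "I always speak truthfully" - this is TRUE because Eve is a knight.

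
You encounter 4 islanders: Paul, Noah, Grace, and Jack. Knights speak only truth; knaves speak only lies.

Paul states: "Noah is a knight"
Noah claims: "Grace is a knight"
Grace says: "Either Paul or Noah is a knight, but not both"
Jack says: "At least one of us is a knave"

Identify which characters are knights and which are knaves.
Paul is a knave.
Noah is a knave.
Grace is a knave.
Jack is a knight.

Verification:
- Paul (knave) says "Noah is a knight" - this is FALSE (a lie) because Noah is a knave.
- Noah (knave) says "Grace is a knight" - this is FALSE (a lie) because Grace is a knave.
- Grace (knave) says "Either Paul or Noah is a knight, but not both" - this is FALSE (a lie) because Paul is a knave and Noah is a knave.
- Jack (knight) says "At least one of us is a knave" - this is TRUE because Paul, Noah, and Grace are knaves.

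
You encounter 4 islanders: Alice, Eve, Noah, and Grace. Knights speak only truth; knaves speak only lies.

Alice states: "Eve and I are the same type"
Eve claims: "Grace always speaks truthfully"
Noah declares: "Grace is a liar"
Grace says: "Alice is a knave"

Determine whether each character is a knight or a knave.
Alice is a knave.
Eve is a knight.
Noah is a knave.
Grace is a knight.

Verification:
- Alice (knave) says "Eve and I are the same type" - this is FALSE (a lie) because Alice is a knave and Eve is a knight.
- Eve (knight) says "Grace always speaks truthfully" - this is TRUE because Grace is a knight.
- Noah (knave) says "Grace is a liar" - this is FALSE (a lie) because Grace is a knight.
- Grace (knight) says "Alice is a knave" - this is TRUE because Alice is a knave.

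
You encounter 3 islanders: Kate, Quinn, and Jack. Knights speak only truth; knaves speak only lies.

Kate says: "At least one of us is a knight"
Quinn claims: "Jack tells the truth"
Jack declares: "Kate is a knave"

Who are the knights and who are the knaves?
Kate is a knight.
Quinn is a knave.
Jack is a knave.

Verification:
- Kate (knight) says "At least one of us is a knight" - this is TRUE because Kate is a knight.
- Quinn (knave) says "Jack tells the truth" - this is FALSE (a lie) because Jack is a knave.
- Jack (knave) says "Kate is a knave" - this is FALSE (a lie) because Kate is a knight.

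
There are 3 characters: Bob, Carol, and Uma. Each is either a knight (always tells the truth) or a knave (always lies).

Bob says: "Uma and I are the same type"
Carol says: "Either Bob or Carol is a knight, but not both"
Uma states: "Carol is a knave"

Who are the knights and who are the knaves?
Bob is a knave.
Carol is a knave.
Uma is a knight.

Verification:
- Bob (knave) says "Uma and I are the same type" - this is FALSE (a lie) because Bob is a knave and Uma is a knight.
- Carol (knave) says "Either Bob or Carol is a knight, but not both" - this is FALSE (a lie) because Bob is a knave and Carol is a knave.
- Uma (knight) says "Carol is a knave" - this is TRUE because Carol is a knave.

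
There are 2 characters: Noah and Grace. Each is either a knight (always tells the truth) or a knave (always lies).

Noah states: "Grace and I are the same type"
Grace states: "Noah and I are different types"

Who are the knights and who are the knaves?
Noah is a knave.
Grace is a knight.

Verification:
- Noah (knave) says "Grace and I are the same type" - this is FALSE (a lie) because Noah is a knave and Grace is a knight.
- Grace (knight) says "Noah and I are different types" - this is TRUE because Grace is a knight and Noah is a knave.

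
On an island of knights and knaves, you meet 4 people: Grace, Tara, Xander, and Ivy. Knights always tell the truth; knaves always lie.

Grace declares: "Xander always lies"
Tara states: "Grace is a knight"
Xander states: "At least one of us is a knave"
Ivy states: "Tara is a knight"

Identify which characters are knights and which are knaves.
Grace is a knave.
Tara is a knave.
Xander is a knight.
Ivy is a knave.

Verification:
- Grace (knave) says "Xander always lies" - this is FALSE (a lie) because Xander is a knight.
- Tara (knave) says "Grace is a knight" - this is FALSE (a lie) because Grace is a knave.
- Xander (knight) says "At least one of us is a knave" - this is TRUE because Grace, Tara, and Ivy are knaves.
- Ivy (knave) says "Tara is a knight" - this is FALSE (a lie) because Tara is a knave.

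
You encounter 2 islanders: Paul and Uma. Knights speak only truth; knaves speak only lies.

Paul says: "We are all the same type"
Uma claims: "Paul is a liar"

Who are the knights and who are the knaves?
Paul is a knave.
Uma is a knight.

Verification:
- Paul (knave) says "We are all the same type" - this is FALSE (a lie) because Uma is a knight and Paul is a knave.
- Uma (knight) says "Paul is a liar" - this is TRUE because Paul is a knave.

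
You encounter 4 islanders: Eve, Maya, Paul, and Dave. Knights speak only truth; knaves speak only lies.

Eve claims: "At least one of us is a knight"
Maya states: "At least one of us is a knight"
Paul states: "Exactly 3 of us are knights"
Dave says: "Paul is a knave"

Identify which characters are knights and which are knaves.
Eve is a knight.
Maya is a knight.
Paul is a knight.
Dave is a knave.

Verification:
- Eve (knight) says "At least one of us is a knight" - this is TRUE because Eve, Maya, and Paul are knights.
- Maya (knight) says "At least one of us is a knight" - this is TRUE because Eve, Maya, and Paul are knights.
- Paul (knight) says "Exactly 3 of us are knights" - this is TRUE because there are 3 knights.
- Dave (knave) says "Paul is a knave" - this is FALSE (a lie) because Paul is a knight.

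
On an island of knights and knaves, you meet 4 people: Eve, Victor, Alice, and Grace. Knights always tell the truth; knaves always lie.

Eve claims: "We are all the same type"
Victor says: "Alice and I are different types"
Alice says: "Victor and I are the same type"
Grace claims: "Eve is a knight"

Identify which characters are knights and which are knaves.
Eve is a knave.
Victor is a knight.
Alice is a knave.
Grace is a knave.

Verification:
- Eve (knave) says "We are all the same type" - this is FALSE (a lie) because Victor is a knight and Eve, Alice, and Grace are knaves.
- Victor (knight) says "Alice and I are different types" - this is TRUE because Victor is a knight and Alice is a knave.
- Alice (knave) says "Victor and I are the same type" - this is FALSE (a lie) because Alice is a knave and Victor is a knight.
- Grace (knave) says "Eve is a knight" - this is FALSE (a lie) because Eve is a knave.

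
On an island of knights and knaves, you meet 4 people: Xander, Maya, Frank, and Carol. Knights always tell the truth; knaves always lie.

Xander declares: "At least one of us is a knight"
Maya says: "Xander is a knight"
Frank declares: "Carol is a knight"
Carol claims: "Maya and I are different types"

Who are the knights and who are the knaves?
Xander is a knave.
Maya is a knave.
Frank is a knave.
Carol is a knave.

Verification:
- Xander (knave) says "At least one of us is a knight" - this is FALSE (a lie) because no one is a knight.
- Maya (knave) says "Xander is a knight" - this is FALSE (a lie) because Xander is a knave.
- Frank (knave) says "Carol is a knight" - this is FALSE (a lie) because Carol is a knave.
- Carol (knave) says "Maya and I are different types" - this is FALSE (a lie) because Carol is a knave and Maya is a knave.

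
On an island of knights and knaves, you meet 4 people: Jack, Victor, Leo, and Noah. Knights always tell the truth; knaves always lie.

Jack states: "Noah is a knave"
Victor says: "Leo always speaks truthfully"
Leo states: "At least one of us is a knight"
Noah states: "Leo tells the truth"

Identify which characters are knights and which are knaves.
Jack is a knave.
Victor is a knight.
Leo is a knight.
Noah is a knight.

Verification:
- Jack (knave) says "Noah is a knave" - this is FALSE (a lie) because Noah is a knight.
- Victor (knight) says "Leo always speaks truthfully" - this is TRUE because Leo is a knight.
- Leo (knight) says "At least one of us is a knight" - this is TRUE because Victor, Leo, and Noah are knights.
- Noah (knight) says "Leo tells the truth" - this is TRUE because Leo is a knight.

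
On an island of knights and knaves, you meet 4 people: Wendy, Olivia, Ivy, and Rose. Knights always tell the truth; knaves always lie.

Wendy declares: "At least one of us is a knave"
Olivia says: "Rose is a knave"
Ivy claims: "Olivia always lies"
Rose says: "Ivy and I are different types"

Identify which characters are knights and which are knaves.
Wendy is a knight.
Olivia is a knight.
Ivy is a knave.
Rose is a knave.

Verification:
- Wendy (knight) says "At least one of us is a knave" - this is TRUE because Ivy and Rose are knaves.
- Olivia (knight) says "Rose is a knave" - this is TRUE because Rose is a knave.
- Ivy (knave) says "Olivia always lies" - this is FALSE (a lie) because Olivia is a knight.
- Rose (knave) says "Ivy and I are different types" - this is FALSE (a lie) because Rose is a knave and Ivy is a knave.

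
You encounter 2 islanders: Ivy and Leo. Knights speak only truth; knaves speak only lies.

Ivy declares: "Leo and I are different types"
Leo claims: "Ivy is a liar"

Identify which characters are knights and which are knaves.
Ivy is a knight.
Leo is a knave.

Verification:
- Ivy (knight) says "Leo and I are different types" - this is TRUE because Ivy is a knight and Leo is a knave.
- Leo (knave) says "Ivy is a liar" - this is FALSE (a lie) because Ivy is a knight.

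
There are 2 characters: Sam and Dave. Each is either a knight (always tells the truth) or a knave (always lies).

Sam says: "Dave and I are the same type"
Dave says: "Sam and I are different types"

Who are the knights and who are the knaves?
Sam is a knave.
Dave is a knight.

Verification:
- Sam (knave) says "Dave and I are the same type" - this is FALSE (a lie) because Sam is a knave and Dave is a knight.
- Dave (knight) says "Sam and I are different types" - this is TRUE because Dave is a knight and Sam is a knave.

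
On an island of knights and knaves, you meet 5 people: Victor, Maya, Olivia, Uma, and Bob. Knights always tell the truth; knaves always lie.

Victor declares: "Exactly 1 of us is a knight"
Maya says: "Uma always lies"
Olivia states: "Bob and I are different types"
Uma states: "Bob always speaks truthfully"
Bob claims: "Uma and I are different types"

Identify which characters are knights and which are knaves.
Victor is a knave.
Maya is a knight.
Olivia is a knight.
Uma is a knave.
Bob is a knave.

Verification:
- Victor (knave) says "Exactly 1 of us is a knight" - this is FALSE (a lie) because there are 2 knights.
- Maya (knight) says "Uma always lies" - this is TRUE because Uma is a knave.
- Olivia (knight) says "Bob and I are different types" - this is TRUE because Olivia is a knight and Bob is a knave.
- Uma (knave) says "Bob always speaks truthfully" - this is FALSE (a lie) because Bob is a knave.
- Bob (knave) says "Uma and I are different types" - this is FALSE (a lie) because Bob is a knave and Uma is a knave.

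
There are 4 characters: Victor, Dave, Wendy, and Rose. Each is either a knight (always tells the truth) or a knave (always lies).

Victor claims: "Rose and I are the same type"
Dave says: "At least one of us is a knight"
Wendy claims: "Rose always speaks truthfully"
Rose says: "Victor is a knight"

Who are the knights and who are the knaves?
Victor is a knight.
Dave is a knight.
Wendy is a knight.
Rose is a knight.

Verification:
- Victor (knight) says "Rose and I are the same type" - this is TRUE because Victor is a knight and Rose is a knight.
- Dave (knight) says "At least one of us is a knight" - this is TRUE because Victor, Dave, Wendy, and Rose are knights.
- Wendy (knight) says "Rose always speaks truthfully" - this is TRUE because Rose is a knight.
- Rose (knight) says "Victor is a knight" - this is TRUE because Victor is a knight.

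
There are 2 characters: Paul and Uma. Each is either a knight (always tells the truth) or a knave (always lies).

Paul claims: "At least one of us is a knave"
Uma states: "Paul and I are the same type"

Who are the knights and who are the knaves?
Paul is a knight.
Uma is a knave.

Verification:
- Paul (knight) says "At least one of us is a knave" - this is TRUE because Uma is a knave.
- Uma (knave) says "Paul and I are the same type" - this is FALSE (a lie) because Uma is a knave and Paul is a knight.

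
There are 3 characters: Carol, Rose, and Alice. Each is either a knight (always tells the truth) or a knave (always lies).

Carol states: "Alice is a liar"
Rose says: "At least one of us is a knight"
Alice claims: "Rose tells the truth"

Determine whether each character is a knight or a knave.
Carol is a knave.
Rose is a knight.
Alice is a knight.

Verification:
- Carol (knave) says "Alice is a liar" - this is FALSE (a lie) because Alice is a knight.
- Rose (knight) says "At least one of us is a knight" - this is TRUE because Rose and Alice are knights.
- Alice (knight) says "Rose tells the truth" - this is TRUE because Rose is a knight.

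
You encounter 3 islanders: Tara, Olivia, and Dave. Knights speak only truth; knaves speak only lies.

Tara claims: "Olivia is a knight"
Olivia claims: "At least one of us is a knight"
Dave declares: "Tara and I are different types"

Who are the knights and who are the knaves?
Tara is a knave.
Olivia is a knave.
Dave is a knave.

Verification:
- Tara (knave) says "Olivia is a knight" - this is FALSE (a lie) because Olivia is a knave.
- Olivia (knave) says "At least one of us is a knight" - this is FALSE (a lie) because no one is a knight.
- Dave (knave) says "Tara and I are different types" - this is FALSE (a lie) because Dave is a knave and Tara is a knave.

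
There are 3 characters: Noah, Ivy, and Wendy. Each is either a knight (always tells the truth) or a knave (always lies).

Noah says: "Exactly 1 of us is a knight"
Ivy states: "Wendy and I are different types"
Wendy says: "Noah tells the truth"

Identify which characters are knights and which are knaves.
Noah is a knave.
Ivy is a knave.
Wendy is a knave.

Verification:
- Noah (knave) says "Exactly 1 of us is a knight" - this is FALSE (a lie) because there are 0 knights.
- Ivy (knave) says "Wendy and I are different types" - this is FALSE (a lie) because Ivy is a knave and Wendy is a knave.
- Wendy (knave) says "Noah tells the truth" - this is FALSE (a lie) because Noah is a knave.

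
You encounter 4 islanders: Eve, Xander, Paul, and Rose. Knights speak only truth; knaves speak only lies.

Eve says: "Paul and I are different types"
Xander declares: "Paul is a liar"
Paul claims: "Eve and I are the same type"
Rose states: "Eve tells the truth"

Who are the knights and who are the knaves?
Eve is a knight.
Xander is a knight.
Paul is a knave.
Rose is a knight.

Verification:
- Eve (knight) says "Paul and I are different types" - this is TRUE because Eve is a knight and Paul is a knave.
- Xander (knight) says "Paul is a liar" - this is TRUE because Paul is a knave.
- Paul (knave) says "Eve and I are the same type" - this is FALSE (a lie) because Paul is a knave and Eve is a knight.
- Rose (knight) says "Eve tells the truth" - this is TRUE because Eve is a knight.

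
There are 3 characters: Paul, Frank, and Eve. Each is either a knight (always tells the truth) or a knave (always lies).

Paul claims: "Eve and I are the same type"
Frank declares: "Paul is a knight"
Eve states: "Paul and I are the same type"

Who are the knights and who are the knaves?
Paul is a knight.
Frank is a knight.
Eve is a knight.

Verification:
- Paul (knight) says "Eve and I are the same type" - this is TRUE because Paul is a knight and Eve is a knight.
- Frank (knight) says "Paul is a knight" - this is TRUE because Paul is a knight.
- Eve (knight) says "Paul and I are the same type" - this is TRUE because Eve is a knight and Paul is a knight.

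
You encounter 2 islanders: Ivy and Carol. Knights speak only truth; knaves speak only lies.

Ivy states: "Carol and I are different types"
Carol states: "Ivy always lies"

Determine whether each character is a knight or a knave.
Ivy is a knight.
Carol is a knave.

Verification:
- Ivy (knight) says "Carol and I are different types" - this is TRUE because Ivy is a knight and Carol is a knave.
- Carol (knave) says "Ivy always lies" - this is FALSE (a lie) because Ivy is a knight.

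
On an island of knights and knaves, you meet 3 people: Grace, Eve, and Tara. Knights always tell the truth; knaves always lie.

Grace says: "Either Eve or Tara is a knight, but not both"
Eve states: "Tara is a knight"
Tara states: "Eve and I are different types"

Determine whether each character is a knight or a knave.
Grace is a knave.
Eve is a knave.
Tara is a knave.

Verification:
- Grace (knave) says "Either Eve or Tara is a knight, but not both" - this is FALSE (a lie) because Eve is a knave and Tara is a knave.
- Eve (knave) says "Tara is a knight" - this is FALSE (a lie) because Tara is a knave.
- Tara (knave) says "Eve and I are different types" - this is FALSE (a lie) because Tara is a knave and Eve is a knave.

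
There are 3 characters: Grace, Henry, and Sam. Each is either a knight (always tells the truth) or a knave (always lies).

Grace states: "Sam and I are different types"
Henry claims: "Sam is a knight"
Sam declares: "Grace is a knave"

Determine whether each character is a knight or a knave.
Grace is a knight.
Henry is a knave.
Sam is a knave.

Verification:
- Grace (knight) says "Sam and I are different types" - this is TRUE because Grace is a knight and Sam is a knave.
- Henry (knave) says "Sam is a knight" - this is FALSE (a lie) because Sam is a knave.
- Sam (knave) says "Grace is a knave" - this is FALSE (a lie) because Grace is a knight.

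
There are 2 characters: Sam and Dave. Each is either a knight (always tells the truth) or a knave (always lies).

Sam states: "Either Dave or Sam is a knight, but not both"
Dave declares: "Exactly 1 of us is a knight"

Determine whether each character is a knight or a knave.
Sam is a knave.
Dave is a knave.

Verification:
- Sam (knave) says "Either Dave or Sam is a knight, but not both" - this is FALSE (a lie) because Dave is a knave and Sam is a knave.
- Dave (knave) says "Exactly 1 of us is a knight" - this is FALSE (a lie) because there are 0 knights.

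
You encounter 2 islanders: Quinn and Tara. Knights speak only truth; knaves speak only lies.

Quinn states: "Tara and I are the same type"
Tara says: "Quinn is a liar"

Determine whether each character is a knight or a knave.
Quinn is a knave.
Tara is a knight.

Verification:
- Quinn (knave) says "Tara and I are the same type" - this is FALSE (a lie) because Quinn is a knave and Tara is a knight.
- Tara (knight) says "Quinn is a liar" - this is TRUE because Quinn is a knave.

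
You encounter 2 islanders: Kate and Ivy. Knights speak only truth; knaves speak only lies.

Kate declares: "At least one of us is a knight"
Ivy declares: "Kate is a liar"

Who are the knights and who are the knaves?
Kate is a knight.
Ivy is a knave.

Verification:
- Kate (knight) says "At least one of us is a knight" - this is TRUE because Kate is a knight.
- Ivy (knave) says "Kate is a liar" - this is FALSE (a lie) because Kate is a knight.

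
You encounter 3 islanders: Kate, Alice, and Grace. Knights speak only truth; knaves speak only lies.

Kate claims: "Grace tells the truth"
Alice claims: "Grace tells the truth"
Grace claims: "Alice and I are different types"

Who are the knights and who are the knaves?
Kate is a knave.
Alice is a knave.
Grace is a knave.

Verification:
- Kate (knave) says "Grace tells the truth" - this is FALSE (a lie) because Grace is a knave.
- Alice (knave) says "Grace tells the truth" - this is FALSE (a lie) because Grace is a knave.
- Grace (knave) says "Alice and I are different types" - this is FALSE (a lie) because Grace is a knave and Alice is a knave.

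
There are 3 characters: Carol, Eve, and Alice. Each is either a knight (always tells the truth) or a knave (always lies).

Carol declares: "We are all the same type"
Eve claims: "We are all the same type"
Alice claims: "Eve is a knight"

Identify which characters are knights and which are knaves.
Carol is a knight.
Eve is a knight.
Alice is a knight.

Verification:
- Carol (knight) says "We are all the same type" - this is TRUE because Carol, Eve, and Alice are knights.
- Eve (knight) says "We are all the same type" - this is TRUE because Carol, Eve, and Alice are knights.
- Alice (knight) says "Eve is a knight" - this is TRUE because Eve is a knight.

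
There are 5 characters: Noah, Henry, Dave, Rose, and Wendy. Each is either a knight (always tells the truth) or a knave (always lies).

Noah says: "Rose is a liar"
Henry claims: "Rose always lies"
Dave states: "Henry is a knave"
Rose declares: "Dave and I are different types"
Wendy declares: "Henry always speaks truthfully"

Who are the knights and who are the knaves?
Noah is a knight.
Henry is a knight.
Dave is a knave.
Rose is a knave.
Wendy is a knight.

Verification:
- Noah (knight) says "Rose is a liar" - this is TRUE because Rose is a knave.
- Henry (knight) says "Rose always lies" - this is TRUE because Rose is a knave.
- Dave (knave) says "Henry is a knave" - this is FALSE (a lie) because Henry is a knight.
- Rose (knave) says "Dave and I are different types" - this is FALSE (a lie) because Rose is a knave and Dave is a knave.
- Wendy (knight) says "Henry always speaks truthfully" - this is TRUE because Henry is a knight.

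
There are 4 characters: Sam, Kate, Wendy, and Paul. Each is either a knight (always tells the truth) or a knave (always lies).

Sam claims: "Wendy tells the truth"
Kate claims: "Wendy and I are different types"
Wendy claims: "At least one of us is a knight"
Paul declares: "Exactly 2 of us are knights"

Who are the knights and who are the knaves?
Sam is a knave.
Kate is a knave.
Wendy is a knave.
Paul is a knave.

Verification:
- Sam (knave) says "Wendy tells the truth" - this is FALSE (a lie) because Wendy is a knave.
- Kate (knave) says "Wendy and I are different types" - this is FALSE (a lie) because Kate is a knave and Wendy is a knave.
- Wendy (knave) says "At least one of us is a knight" - this is FALSE (a lie) because no one is a knight.
- Paul (knave) says "Exactly 2 of us are knights" - this is FALSE (a lie) because there are 0 knights.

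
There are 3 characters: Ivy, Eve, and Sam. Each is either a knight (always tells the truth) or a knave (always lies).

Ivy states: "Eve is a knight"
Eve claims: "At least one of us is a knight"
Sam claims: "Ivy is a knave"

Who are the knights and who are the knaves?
Ivy is a knight.
Eve is a knight.
Sam is a knave.

Verification:
- Ivy (knight) says "Eve is a knight" - this is TRUE because Eve is a knight.
- Eve (knight) says "At least one of us is a knight" - this is TRUE because Ivy and Eve are knights.
- Sam (knave) says "Ivy is a knave" - this is FALSE (a lie) because Ivy is a knight.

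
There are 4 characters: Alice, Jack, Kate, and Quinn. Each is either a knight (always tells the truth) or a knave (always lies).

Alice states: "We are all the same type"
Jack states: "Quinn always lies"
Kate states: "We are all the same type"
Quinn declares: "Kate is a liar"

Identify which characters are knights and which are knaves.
Alice is a knave.
Jack is a knave.
Kate is a knave.
Quinn is a knight.

Verification:
- Alice (knave) says "We are all the same type" - this is FALSE (a lie) because Quinn is a knight and Alice, Jack, and Kate are knaves.
- Jack (knave) says "Quinn always lies" - this is FALSE (a lie) because Quinn is a knight.
- Kate (knave) says "We are all the same type" - this is FALSE (a lie) because Quinn is a knight and Alice, Jack, and Kate are knaves.
- Quinn (knight) says "Kate is a liar" - this is TRUE because Kate is a knave.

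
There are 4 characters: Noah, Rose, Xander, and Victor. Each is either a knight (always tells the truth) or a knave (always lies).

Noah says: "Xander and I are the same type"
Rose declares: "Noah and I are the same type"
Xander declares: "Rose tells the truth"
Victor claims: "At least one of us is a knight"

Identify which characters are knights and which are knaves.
Noah is a knight.
Rose is a knight.
Xander is a knight.
Victor is a knight.

Verification:
- Noah (knight) says "Xander and I are the same type" - this is TRUE because Noah is a knight and Xander is a knight.
- Rose (knight) says "Noah and I are the same type" - this is TRUE because Rose is a knight and Noah is a knight.
- Xander (knight) says "Rose tells the truth" - this is TRUE because Rose is a knight.
- Victor (knight) says "At least one of us is a knight" - this is TRUE because Noah, Rose, Xander, and Victor are knights.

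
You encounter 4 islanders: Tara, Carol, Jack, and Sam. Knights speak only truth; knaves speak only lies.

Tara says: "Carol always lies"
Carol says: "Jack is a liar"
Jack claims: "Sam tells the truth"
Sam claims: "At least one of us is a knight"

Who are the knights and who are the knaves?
Tara is a knight.
Carol is a knave.
Jack is a knight.
Sam is a knight.

Verification:
- Tara (knight) says "Carol always lies" - this is TRUE because Carol is a knave.
- Carol (knave) says "Jack is a liar" - this is FALSE (a lie) because Jack is a knight.
- Jack (knight) says "Sam tells the truth" - this is TRUE because Sam is a knight.
- Sam (knight) says "At least one of us is a knight" - this is TRUE because Tara, Jack, and Sam are knights.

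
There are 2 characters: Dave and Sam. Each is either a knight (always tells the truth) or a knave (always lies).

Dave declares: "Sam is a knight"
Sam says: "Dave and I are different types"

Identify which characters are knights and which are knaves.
Dave is a knave.
Sam is a knave.

Verification:
- Dave (knave) says "Sam is a knight" - this is FALSE (a lie) because Sam is a knave.
- Sam (knave) says "Dave and I are different types" - this is FALSE (a lie) because Sam is a knave and Dave is a knave.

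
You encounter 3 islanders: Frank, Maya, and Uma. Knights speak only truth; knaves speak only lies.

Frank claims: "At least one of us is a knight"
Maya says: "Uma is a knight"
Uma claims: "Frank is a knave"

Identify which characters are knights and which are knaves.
Frank is a knight.
Maya is a knave.
Uma is a knave.

Verification:
- Frank (knight) says "At least one of us is a knight" - this is TRUE because Frank is a knight.
- Maya (knave) says "Uma is a knight" - this is FALSE (a lie) because Uma is a knave.
- Uma (knave) says "Frank is a knave" - this is FALSE (a lie) because Frank is a knight.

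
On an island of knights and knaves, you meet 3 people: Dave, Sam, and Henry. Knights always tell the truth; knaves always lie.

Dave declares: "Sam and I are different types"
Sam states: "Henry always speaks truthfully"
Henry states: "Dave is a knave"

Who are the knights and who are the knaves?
Dave is a knight.
Sam is a knave.
Henry is a knave.

Verification:
- Dave (knight) says "Sam and I are different types" - this is TRUE because Dave is a knight and Sam is a knave.
- Sam (knave) says "Henry always speaks truthfully" - this is FALSE (a lie) because Henry is a knave.
- Henry (knave) says "Dave is a knave" - this is FALSE (a lie) because Dave is a knight.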